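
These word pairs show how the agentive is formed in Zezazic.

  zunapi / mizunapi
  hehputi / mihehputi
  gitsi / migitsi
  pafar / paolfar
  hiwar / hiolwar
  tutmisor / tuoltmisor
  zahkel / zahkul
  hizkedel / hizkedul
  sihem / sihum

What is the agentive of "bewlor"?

"bewlor" ends in -r. The stems ending in -r (pafar → paolfar, hiwar → hiolwar, tutmisor → tuoltmisor) insert -ol- after the first vowel.
So bewlor → beolwlor.

beolwlor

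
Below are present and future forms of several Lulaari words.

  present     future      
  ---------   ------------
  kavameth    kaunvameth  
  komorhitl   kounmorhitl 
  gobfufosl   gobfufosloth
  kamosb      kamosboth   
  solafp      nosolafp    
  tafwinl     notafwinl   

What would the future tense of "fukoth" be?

fuunkoth

komorhitl and gobfufosl both end in -l yet inflect differently (kounmorhitl, gobfufosloth), so the final letter is not what conditions the rule; the second-to-last letter is.
"fukoth" has second-to-last letter 't'. The stems whose second-to-last letter is 't' (kavameth → kaunvameth, komorhitl → kounmorhitl) insert -un- after the first vowel.
So fukoth → fuunkoth.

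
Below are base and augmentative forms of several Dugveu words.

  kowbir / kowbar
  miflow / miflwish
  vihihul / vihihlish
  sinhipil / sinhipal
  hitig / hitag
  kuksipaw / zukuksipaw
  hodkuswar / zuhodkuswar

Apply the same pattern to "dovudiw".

dovudaw

kowbir and hodkuswar both end in -r yet inflect differently (kowbar, zuhodkuswar), so the final letter is not what conditions the rule; the last vowel is.
"dovudiw" has last vowel 'i'. The stems whose last vowel is 'i' (kowbir → kowbar, hitig → hitag, sinhipil → sinhipal) change the last vowel to 'a'.
The other patterns: stems whose last vowel is 'a' add the prefix zu-; stems whose last vowel is 'o' or 'u' delete the last vowel and add -ish.
So dovudiw → dovudaw.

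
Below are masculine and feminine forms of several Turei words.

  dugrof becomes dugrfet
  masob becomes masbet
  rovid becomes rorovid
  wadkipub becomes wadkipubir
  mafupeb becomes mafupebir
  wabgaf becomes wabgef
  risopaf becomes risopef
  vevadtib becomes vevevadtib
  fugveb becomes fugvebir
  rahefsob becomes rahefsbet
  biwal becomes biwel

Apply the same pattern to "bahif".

babahif

wadkipub and rahefsob both end in -b yet inflect differently (wadkipubir, rahefsbet), so the final letter is not what conditions the rule; the last vowel is.
"bahif" has last vowel 'i'. The stems whose last vowel is 'i' (rovid → rorovid, vevadtib → vevevadtib) repeat the first consonant+vowel as a prefix.
The other patterns: stems whose last vowel is 'e' or 'u' add -ir; stems whose last vowel is 'a' change the last vowel to 'e'; stems whose last vowel is 'o' delete the last vowel and add -et.
So bahif → babahif.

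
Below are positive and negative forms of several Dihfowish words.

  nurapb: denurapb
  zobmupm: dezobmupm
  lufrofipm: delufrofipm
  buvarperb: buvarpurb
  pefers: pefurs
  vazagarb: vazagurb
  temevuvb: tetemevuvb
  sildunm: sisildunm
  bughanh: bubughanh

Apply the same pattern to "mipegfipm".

demipegfipm

nurapb and buvarperb both end in -b yet inflect differently (denurapb, buvarpurb), so the final letter is not what conditions the rule; the second-to-last letter is.
"mipegfipm" has second-to-last letter 'p'. The stems whose second-to-last letter is 'p' (nurapb → denurapb, zobmupm → dezobmupm, lufrofipm → delufrofipm) add the prefix de-.
The other patterns: stems whose second-to-last letter is 'r' change the last vowel to 'u'; stems whose second-to-last letter is 'n' or 'v' repeat the first consonant+vowel as a prefix.
So mipegfipm → demipegfipm.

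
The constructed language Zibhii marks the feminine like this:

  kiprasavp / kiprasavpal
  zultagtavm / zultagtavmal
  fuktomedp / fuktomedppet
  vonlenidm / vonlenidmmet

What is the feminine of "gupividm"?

"gupividm" has second-to-last letter 'd'. The stems whose second-to-last letter is 'd' (fuktomedp → fuktomedppet, vonlenidm → vonlenidmmet) double the final consonant and add -et.
The other pattern: stems whose second-to-last letter is 'v' add -al.
So gupividm → gupividmmet.

gupividmmet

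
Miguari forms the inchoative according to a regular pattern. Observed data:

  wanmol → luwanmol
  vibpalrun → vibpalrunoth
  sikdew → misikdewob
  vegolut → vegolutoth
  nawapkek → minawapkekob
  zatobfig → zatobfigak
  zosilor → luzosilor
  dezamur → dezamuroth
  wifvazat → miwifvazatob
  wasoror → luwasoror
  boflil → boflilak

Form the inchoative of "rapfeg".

boflil and wanmol both end in -l yet inflect differently (boflilak, luwanmol), so the final letter is not what conditions the rule; the last vowel is.
"rapfeg" has last vowel 'e'. The stems whose last vowel is 'e' (nawapkek → minawapkekob, sikdew → misikdewob) add mi- … -ob around the stem.
The other patterns: stems whose last vowel is 'i' add -ak; stems whose last vowel is 'o' add the prefix lu-; stems whose last vowel is 'u' add -oth.
So rapfeg → mirapfegob.

mirapfegob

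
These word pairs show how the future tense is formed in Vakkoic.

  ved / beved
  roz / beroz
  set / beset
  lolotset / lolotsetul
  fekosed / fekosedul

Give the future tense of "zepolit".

set and lolotset both end in -t yet inflect differently (beset, lolotsetul), so the final letter is not what conditions the rule; the number of vowels is.
"zepolit" has 3 vowels. The stems with 3 vowels (lolotset → lolotsetul, fekosed → fekosedul) add -ul.
The other pattern: stems with 1 vowel add the prefix be-.
So zepolit → zepolitul.

zepolitul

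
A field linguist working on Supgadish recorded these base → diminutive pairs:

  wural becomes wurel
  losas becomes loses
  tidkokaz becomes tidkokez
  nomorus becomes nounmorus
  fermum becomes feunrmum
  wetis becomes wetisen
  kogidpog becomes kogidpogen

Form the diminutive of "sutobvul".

suuntobvul

losas and nomorus both end in -s yet inflect differently (loses, nounmorus), so the final letter is not what conditions the rule; the last vowel is.
"sutobvul" has last vowel 'u'. The stems whose last vowel is 'u' (nomorus → nounmorus, fermum → feunrmum) insert -un- after the first vowel.
The other patterns: stems whose last vowel is 'a' change the last vowel to 'e'; stems whose last vowel is 'i' or 'o' add -en.
So sutobvul → suuntobvul.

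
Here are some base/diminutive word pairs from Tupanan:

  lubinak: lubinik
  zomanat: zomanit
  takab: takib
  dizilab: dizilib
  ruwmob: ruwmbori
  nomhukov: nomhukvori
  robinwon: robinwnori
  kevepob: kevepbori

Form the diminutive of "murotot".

takab and ruwmob both end in -b yet inflect differently (takib, ruwmbori), so the final letter is not what conditions the rule; the last vowel is.
"murotot" has last vowel 'o'. The stems whose last vowel is 'o' (ruwmob → ruwmbori, nomhukov → nomhukvori, robinwon → robinwnori) delete the last vowel and add -ori.
The other pattern: stems whose last vowel is 'a' change the last vowel to 'i'.
So murotot → murottori.

murottori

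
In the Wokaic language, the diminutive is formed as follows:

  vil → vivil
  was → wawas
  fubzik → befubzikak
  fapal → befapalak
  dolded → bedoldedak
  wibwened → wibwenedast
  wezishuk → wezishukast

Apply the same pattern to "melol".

bemelolak

vil and fapal both end in -l yet inflect differently (vivil, befapalak), so the final letter is not what conditions the rule; the number of vowels is.
"melol" has 2 vowels. The stems with 2 vowels (fubzik → befubzikak, fapal → befapalak, dolded → bedoldedak) add be- … -ak around the stem.
The other patterns: stems with 1 vowel repeat the first consonant+vowel as a prefix; stems with 3 vowels add -ast.
So melol → bemelolak.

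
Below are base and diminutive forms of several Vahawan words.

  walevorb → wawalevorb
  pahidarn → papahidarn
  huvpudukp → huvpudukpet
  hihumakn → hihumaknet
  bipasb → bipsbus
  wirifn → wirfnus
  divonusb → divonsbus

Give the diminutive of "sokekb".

pahidarn and hihumakn both end in -n yet inflect differently (papahidarn, hihumaknet), so the final letter is not what conditions the rule; the second-to-last letter is.
"sokekb" has second-to-last letter 'k'. The stems whose second-to-last letter is 'k' (huvpudukp → huvpudukpet, hihumakn → hihumaknet) add -et.
The other patterns: stems whose second-to-last letter is 'r' repeat the first consonant+vowel as a prefix; stems whose second-to-last letter is 'f' or 's' delete the last vowel and add -us.
So sokekb → sokekbet.

sokekbet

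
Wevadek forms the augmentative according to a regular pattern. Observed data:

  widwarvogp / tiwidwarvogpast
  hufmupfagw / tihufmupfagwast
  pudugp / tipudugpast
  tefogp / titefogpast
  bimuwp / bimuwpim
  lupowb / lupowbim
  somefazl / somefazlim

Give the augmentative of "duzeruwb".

duzeruwbim

"duzeruwb" has second-to-last letter 'w'. The stems whose second-to-last letter is 'w' (bimuwp → bimuwpim, lupowb → lupowbim) add -im.
So duzeruwb → duzeruwbim.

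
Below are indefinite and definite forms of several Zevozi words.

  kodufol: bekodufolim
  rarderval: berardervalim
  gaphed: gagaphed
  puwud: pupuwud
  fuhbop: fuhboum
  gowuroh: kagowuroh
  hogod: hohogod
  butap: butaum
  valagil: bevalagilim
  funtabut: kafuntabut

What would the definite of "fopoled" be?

fofopoled

rarderval and butap both have last vowel 'a' yet inflect differently (berardervalim, butaum), so the last vowel is not what conditions the rule; the final letter is.
"fopoled" ends in -d. The stems ending in -d (puwud → pupuwud, hogod → hohogod, gaphed → gagaphed) repeat the first consonant+vowel as a prefix.
So fopoled → fofopoled.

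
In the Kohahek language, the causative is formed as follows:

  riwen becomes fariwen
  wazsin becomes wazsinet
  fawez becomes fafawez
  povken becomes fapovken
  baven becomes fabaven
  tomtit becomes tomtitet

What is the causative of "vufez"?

favufez

wazsin and riwen both end in -n yet inflect differently (wazsinet, fariwen), so the final letter is not what conditions the rule; the last vowel is.
"vufez" has last vowel 'e'. The stems whose last vowel is 'e' (fawez → fafawez, riwen → fariwen, povken → fapovken) add the prefix fa-.
The other pattern: stems whose last vowel is 'i' add -et.
So vufez → favufez.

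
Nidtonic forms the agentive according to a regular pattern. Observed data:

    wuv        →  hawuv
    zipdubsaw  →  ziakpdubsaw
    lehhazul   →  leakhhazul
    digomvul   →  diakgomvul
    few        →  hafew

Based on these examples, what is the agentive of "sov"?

few and zipdubsaw both end in -w yet inflect differently (hafew, ziakpdubsaw), so the final letter is not what conditions the rule; the number of vowels is.
"sov" has 1 vowel. The stems with 1 vowel (wuv → hawuv, few → hafew) add the prefix ha-.
The other pattern: stems with 3 vowels insert -ak- after the first vowel.
So sov → hasov.

hasov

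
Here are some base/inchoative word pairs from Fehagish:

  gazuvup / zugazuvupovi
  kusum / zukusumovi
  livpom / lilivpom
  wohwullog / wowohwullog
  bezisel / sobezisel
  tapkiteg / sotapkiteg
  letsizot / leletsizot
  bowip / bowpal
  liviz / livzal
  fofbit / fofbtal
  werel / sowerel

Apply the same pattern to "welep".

tapkiteg and wohwullog both end in -g yet inflect differently (sotapkiteg, wowohwullog), so the final letter is not what conditions the rule; the last vowel is.
"welep" has last vowel 'e'. The stems whose last vowel is 'e' (bezisel → sobezisel, werel → sowerel, tapkiteg → sotapkiteg) add the prefix so-.
The other patterns: stems whose last vowel is 'i' delete the last vowel and add -al; stems whose last vowel is 'o' repeat the first consonant+vowel as a prefix; stems whose last vowel is 'u' add zu- … -ovi around the stem.
So welep → sowelep.

sowelep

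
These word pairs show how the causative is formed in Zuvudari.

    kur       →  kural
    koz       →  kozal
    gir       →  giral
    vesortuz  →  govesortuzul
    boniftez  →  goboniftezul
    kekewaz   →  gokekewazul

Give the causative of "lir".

liral

koz and vesortuz both end in -z yet inflect differently (kozal, govesortuzul), so the final letter is not what conditions the rule; the number of vowels is.
"lir" has 1 vowel. The stems with 1 vowel (kur → kural, koz → kozal, gir → giral) add -al.
So lir → liral.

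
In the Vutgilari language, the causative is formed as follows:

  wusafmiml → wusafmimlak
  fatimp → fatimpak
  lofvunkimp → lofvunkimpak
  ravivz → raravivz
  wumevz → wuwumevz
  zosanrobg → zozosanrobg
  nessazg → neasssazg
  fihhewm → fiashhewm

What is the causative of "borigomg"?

borigomgak

zosanrobg and nessazg both end in -g yet inflect differently (zozosanrobg, neasssazg), so the final letter is not what conditions the rule; the second-to-last letter is.
"borigomg" has second-to-last letter 'm'. The stems whose second-to-last letter is 'm' (wusafmiml → wusafmimlak, fatimp → fatimpak, lofvunkimp → lofvunkimpak) add -ak.
The other patterns: stems whose second-to-last letter is 'b' or 'v' repeat the first consonant+vowel as a prefix; stems whose second-to-last letter is 'w' or 'z' insert -as- after the first vowel.
So borigomg → borigomgak.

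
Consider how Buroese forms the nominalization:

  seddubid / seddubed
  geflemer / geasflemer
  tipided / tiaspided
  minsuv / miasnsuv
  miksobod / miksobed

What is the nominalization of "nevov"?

seddubid and tipided both end in -d yet inflect differently (seddubed, tiaspided), so the final letter is not what conditions the rule; the last vowel is.
"nevov" has last vowel 'o'. The one such stem in the data (miksobod → miksobed) changes the last vowel to 'e' (as does seddubid), so the same rule applies.
The other pattern: stems whose last vowel is 'e' or 'u' insert -as- after the first vowel.
So nevov → nevev.

nevev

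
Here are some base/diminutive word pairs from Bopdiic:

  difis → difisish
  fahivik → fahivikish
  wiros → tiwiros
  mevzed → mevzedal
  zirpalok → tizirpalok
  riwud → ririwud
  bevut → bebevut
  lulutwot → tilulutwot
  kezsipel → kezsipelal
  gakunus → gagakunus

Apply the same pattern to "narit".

naritish

wiros and difis both end in -s yet inflect differently (tiwiros, difisish), so the final letter is not what conditions the rule; the last vowel is.
"narit" has last vowel 'i'. The stems whose last vowel is 'i' (difis → difisish, fahivik → fahivikish) add -ish.
So narit → naritish.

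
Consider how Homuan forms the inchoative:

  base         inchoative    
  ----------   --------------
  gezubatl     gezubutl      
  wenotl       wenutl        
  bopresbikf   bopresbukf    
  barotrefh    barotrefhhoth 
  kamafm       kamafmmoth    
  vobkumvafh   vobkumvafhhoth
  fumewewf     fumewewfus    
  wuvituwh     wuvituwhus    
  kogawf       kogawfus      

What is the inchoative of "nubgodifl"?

nubgodiflloth

bopresbikf and fumewewf both end in -f yet inflect differently (bopresbukf, fumewewfus), so the final letter is not what conditions the rule; the second-to-last letter is.
"nubgodifl" has second-to-last letter 'f'. The stems whose second-to-last letter is 'f' (barotrefh → barotrefhhoth, kamafm → kamafmmoth, vobkumvafh → vobkumvafhhoth) double the final consonant and add -oth.
The other patterns: stems whose second-to-last letter is 'k' or 't' change the last vowel to 'u'; stems whose second-to-last letter is 'w' add -us.
So nubgodifl → nubgodiflloth.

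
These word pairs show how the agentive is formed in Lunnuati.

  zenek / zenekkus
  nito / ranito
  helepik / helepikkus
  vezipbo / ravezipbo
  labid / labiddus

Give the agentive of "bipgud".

bipguddus

nito and zenek both have 2 vowels yet inflect differently (ranito, zenekkus), so the number of vowels is not what conditions the rule; the final letter is.
"bipgud" ends in -d. The one such stem in the data (labid → labiddus) doubles the final consonant and adds -us (as do zenek, helepik), so the same rule applies.
So bipgud → bipguddus.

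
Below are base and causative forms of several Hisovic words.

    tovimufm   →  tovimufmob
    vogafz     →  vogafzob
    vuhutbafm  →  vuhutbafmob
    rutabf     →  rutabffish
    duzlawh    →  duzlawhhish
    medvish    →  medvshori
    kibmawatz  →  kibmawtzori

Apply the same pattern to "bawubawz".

bawubawzzish

duzlawh and medvish both end in -h yet inflect differently (duzlawhhish, medvshori), so the final letter is not what conditions the rule; the second-to-last letter is.
"bawubawz" has second-to-last letter 'w'. The one such stem in the data (duzlawh → duzlawhhish) doubles the final consonant and adds -ish (as does rutabf), so the same rule applies.
So bawubawz → bawubawzzish.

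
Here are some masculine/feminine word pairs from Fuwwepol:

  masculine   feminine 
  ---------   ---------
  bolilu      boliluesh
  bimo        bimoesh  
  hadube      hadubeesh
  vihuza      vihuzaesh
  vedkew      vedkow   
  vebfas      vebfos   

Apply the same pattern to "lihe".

hadube and vedkew both have last vowel 'e' yet inflect differently (hadubeesh, vedkow), so the last vowel is not what conditions the rule; whether the stem ends in a vowel or a consonant is.
"lihe" ends in a vowel. The stems ending in a vowel (bolilu → boliluesh, bimo → bimoesh, hadube → hadubeesh) add -esh.
So lihe → liheesh.

liheesh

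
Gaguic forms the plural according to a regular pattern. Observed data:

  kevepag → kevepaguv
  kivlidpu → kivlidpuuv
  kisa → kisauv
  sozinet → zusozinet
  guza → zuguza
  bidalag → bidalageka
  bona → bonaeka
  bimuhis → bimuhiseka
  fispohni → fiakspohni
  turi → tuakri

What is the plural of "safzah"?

zusafzah

kisa and guza both end in -a yet inflect differently (kisauv, zuguza), so the final letter is not what conditions the rule; the first letter is.
"safzah" begins with s-. The one such stem in the data (sozinet → zusozinet) adds the prefix zu-, so the same rule applies.
The other patterns: stems beginning with k- add -uv; stems beginning with b- add -eka; stems beginning with f- or t- insert -ak- after the first vowel.
So safzah → zusafzah.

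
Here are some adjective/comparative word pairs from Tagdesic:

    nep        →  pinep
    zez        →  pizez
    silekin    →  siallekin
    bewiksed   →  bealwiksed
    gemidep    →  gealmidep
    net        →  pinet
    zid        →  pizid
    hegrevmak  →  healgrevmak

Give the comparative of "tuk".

zid and bewiksed both end in -d yet inflect differently (pizid, bealwiksed), so the final letter is not what conditions the rule; the number of vowels is.
"tuk" has 1 vowel. The stems with 1 vowel (zid → pizid, net → pinet, zez → pizez) add the prefix pi-.
The other pattern: stems with 3 vowels insert -al- after the first vowel.
So tuk → pituk.

pituk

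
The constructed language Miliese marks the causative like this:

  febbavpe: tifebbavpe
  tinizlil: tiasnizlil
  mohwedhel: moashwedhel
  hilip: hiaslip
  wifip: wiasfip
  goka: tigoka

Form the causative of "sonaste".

tisonaste

"sonaste" ends in a vowel. The stems ending in a vowel (goka → tigoka, febbavpe → tifebbavpe) add the prefix ti-.
So sonaste → tisonaste.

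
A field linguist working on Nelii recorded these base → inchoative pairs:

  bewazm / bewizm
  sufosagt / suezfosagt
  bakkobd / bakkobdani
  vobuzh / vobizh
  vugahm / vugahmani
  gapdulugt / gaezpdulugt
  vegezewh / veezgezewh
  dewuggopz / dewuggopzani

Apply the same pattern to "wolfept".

vegezewh and vobuzh both end in -h yet inflect differently (veezgezewh, vobizh), so the final letter is not what conditions the rule; the second-to-last letter is.
"wolfept" has second-to-last letter 'p'. The one such stem in the data (dewuggopz → dewuggopzani) adds -ani, so the same rule applies.
So wolfept → wolfeptani.

wolfeptani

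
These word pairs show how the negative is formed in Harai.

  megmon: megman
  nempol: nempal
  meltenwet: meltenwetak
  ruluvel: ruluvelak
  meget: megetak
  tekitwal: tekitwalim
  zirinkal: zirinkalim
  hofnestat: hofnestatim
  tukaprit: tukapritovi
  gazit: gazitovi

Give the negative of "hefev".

hefevak

nempol and ruluvel both end in -l yet inflect differently (nempal, ruluvelak), so the final letter is not what conditions the rule; the last vowel is.
"hefev" has last vowel 'e'. The stems whose last vowel is 'e' (meltenwet → meltenwetak, ruluvel → ruluvelak, meget → megetak) add -ak.
So hefev → hefevak.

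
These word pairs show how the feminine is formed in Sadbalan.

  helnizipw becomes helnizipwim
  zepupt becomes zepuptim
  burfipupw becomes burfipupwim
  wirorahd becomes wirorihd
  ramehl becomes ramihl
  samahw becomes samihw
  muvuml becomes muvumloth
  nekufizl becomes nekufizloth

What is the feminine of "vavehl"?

vavihl

helnizipw and samahw both end in -w yet inflect differently (helnizipwim, samihw), so the final letter is not what conditions the rule; the second-to-last letter is.
"vavehl" has second-to-last letter 'h'. The stems whose second-to-last letter is 'h' (wirorahd → wirorihd, ramehl → ramihl, samahw → samihw) change the last vowel to 'i'.
So vavehl → vavihl.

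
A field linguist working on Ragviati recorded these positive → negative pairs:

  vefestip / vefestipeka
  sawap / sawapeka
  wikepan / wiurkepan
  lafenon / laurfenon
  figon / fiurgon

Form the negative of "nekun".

neurkun

sawap and wikepan both have last vowel 'a' yet inflect differently (sawapeka, wiurkepan), so the last vowel is not what conditions the rule; the final letter is.
"nekun" ends in -n. The stems ending in -n (wikepan → wiurkepan, lafenon → laurfenon, figon → fiurgon) insert -ur- after the first vowel.
The other pattern: stems ending in -p add -eka.
So nekun → neurkun.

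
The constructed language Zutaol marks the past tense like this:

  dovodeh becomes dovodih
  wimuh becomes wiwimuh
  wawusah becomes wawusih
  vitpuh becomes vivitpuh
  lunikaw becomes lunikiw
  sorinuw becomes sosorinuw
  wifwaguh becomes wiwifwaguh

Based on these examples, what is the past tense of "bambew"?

vitpuh and dovodeh both end in -h yet inflect differently (vivitpuh, dovodih), so the final letter is not what conditions the rule; the last vowel is.
"bambew" has last vowel 'e'. The one such stem in the data (dovodeh → dovodih) changes the last vowel to 'i' (as do lunikaw, wawusah), so the same rule applies.
The other pattern: stems whose last vowel is 'u' repeat the first consonant+vowel as a prefix.
So bambew → bambiw.

bambiw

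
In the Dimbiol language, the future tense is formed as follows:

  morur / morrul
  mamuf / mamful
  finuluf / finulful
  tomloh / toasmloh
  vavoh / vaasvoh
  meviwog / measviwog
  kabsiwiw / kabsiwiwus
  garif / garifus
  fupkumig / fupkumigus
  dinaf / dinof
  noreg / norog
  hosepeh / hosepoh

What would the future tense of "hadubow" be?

haasdubow

"hadubow" has last vowel 'o'. The stems whose last vowel is 'o' (tomloh → toasmloh, vavoh → vaasvoh, meviwog → measviwog) insert -as- after the first vowel.
So hadubow → haasdubow.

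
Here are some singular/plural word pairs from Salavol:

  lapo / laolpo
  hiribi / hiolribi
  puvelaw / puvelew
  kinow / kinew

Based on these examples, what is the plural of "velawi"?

"velawi" ends in a vowel. The stems ending in a vowel (lapo → laolpo, hiribi → hiolribi) insert -ol- after the first vowel.
So velawi → veollawi.

veollawi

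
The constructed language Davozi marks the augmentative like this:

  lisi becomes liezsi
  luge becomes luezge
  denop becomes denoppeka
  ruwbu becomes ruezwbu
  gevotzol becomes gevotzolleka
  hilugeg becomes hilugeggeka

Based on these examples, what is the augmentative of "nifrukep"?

nifrukeppeka

luge and hilugeg both have last vowel 'e' yet inflect differently (luezge, hilugeggeka), so the last vowel is not what conditions the rule; whether the stem ends in a vowel or a consonant is.
"nifrukep" ends in a consonant. The stems ending in a consonant (gevotzol → gevotzolleka, hilugeg → hilugeggeka, denop → denoppeka) double the final consonant and add -eka.
The other pattern: stems ending in a vowel insert -ez- after the first vowel.
So nifrukep → nifrukeppeka.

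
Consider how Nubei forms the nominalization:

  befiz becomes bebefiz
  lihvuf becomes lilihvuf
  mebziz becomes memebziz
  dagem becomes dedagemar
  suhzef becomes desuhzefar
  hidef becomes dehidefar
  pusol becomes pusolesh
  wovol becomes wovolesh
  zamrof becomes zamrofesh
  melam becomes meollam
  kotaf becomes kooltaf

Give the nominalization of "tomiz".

totomiz

"tomiz" has last vowel 'i'. The stems whose last vowel is 'i' (befiz → bebefiz, mebziz → memebziz) repeat the first consonant+vowel as a prefix.
So tomiz → totomiz.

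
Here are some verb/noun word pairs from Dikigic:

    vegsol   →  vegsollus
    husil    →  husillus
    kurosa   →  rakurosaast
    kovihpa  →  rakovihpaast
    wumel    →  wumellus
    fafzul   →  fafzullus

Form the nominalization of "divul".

"divul" ends in -l. The stems ending in -l (husil → husillus, fafzul → fafzullus, vegsol → vegsollus) double the final consonant and add -us.
The other pattern: stems ending in -a add ra- … -ast around the stem.
So divul → divullus.

divullus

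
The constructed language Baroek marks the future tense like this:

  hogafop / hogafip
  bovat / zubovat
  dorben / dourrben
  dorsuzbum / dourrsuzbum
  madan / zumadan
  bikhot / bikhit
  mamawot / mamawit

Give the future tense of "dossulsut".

dourssulsut

mamawot and bovat both end in -t yet inflect differently (mamawit, zubovat), so the final letter is not what conditions the rule; the last vowel is.
"dossulsut" has last vowel 'u'. The one such stem in the data (dorsuzbum → dourrsuzbum) inserts -ur- after the first vowel (as does dorben), so the same rule applies.
The other patterns: stems whose last vowel is 'o' change the last vowel to 'i'; stems whose last vowel is 'a' add the prefix zu-.
So dossulsut → dourssulsut.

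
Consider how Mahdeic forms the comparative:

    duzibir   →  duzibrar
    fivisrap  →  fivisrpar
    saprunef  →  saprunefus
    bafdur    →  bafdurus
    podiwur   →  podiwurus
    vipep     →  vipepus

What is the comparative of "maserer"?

masererus

vipep and fivisrap both end in -p yet inflect differently (vipepus, fivisrpar), so the final letter is not what conditions the rule; the last vowel is.
"maserer" has last vowel 'e'. The stems whose last vowel is 'e' (saprunef → saprunefus, vipep → vipepus) add -us.
The other pattern: stems whose last vowel is 'a' or 'i' delete the last vowel and add -ar.
So maserer → masererus.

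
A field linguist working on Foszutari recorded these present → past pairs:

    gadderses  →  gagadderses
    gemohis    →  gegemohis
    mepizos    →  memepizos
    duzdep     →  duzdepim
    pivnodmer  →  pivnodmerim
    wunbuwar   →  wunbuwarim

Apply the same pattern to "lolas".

gadderses and duzdep both have last vowel 'e' yet inflect differently (gagadderses, duzdepim), so the last vowel is not what conditions the rule; the final letter is.
"lolas" ends in -s. The stems ending in -s (gadderses → gagadderses, gemohis → gegemohis, mepizos → memepizos) repeat the first consonant+vowel as a prefix.
The other pattern: stems ending in -p or -r add -im.
So lolas → lololas.

lololas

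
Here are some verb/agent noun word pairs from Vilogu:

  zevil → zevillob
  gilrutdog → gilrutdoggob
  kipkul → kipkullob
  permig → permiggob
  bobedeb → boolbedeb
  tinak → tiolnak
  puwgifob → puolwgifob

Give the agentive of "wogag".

gilrutdog and puwgifob both have last vowel 'o' yet inflect differently (gilrutdoggob, puolwgifob), so the last vowel is not what conditions the rule; the final letter is.
"wogag" ends in -g. The stems ending in -g (gilrutdog → gilrutdoggob, permig → permiggob) double the final consonant and add -ob.
So wogag → wogaggob.

wogaggob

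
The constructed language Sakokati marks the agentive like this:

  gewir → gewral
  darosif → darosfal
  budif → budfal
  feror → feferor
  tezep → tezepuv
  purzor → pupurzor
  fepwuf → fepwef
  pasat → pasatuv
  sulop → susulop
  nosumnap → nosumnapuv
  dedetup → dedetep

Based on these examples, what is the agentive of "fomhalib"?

fepwuf and budif both end in -f yet inflect differently (fepwef, budfal), so the final letter is not what conditions the rule; the last vowel is.
"fomhalib" has last vowel 'i'. The stems whose last vowel is 'i' (budif → budfal, darosif → darosfal, gewir → gewral) delete the last vowel and add -al.
The other patterns: stems whose last vowel is 'u' change the last vowel to 'e'; stems whose last vowel is 'o' repeat the first consonant+vowel as a prefix; stems whose last vowel is 'a' or 'e' add -uv.
So fomhalib → fomhalbal.

fomhalbal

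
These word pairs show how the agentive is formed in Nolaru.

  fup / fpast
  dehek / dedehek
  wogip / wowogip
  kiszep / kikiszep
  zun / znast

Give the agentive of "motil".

momotil

kiszep and fup both end in -p yet inflect differently (kikiszep, fpast), so the final letter is not what conditions the rule; the number of vowels is.
"motil" has 2 vowels. The stems with 2 vowels (kiszep → kikiszep, wogip → wowogip, dehek → dedehek) repeat the first consonant+vowel as a prefix.
So motil → momotil.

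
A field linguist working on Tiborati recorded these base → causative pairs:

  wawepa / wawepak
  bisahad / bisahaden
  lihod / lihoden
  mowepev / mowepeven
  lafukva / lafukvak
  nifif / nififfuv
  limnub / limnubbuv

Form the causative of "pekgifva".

lafukva and bisahad both have last vowel 'a' yet inflect differently (lafukvak, bisahaden), so the last vowel is not what conditions the rule; the final letter is.
"pekgifva" ends in -a. The stems ending in -a (lafukva → lafukvak, wawepa → wawepak) drop the final letter and add -ak.
The other patterns: stems ending in -d or -v add -en; stems ending in -b or -f double the final consonant and add -uv.
So pekgifva → pekgifvak.

pekgifvak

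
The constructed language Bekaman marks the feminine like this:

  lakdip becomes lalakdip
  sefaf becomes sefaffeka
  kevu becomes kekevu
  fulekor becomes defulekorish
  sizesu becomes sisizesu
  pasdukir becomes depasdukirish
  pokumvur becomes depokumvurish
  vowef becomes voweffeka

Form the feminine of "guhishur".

deguhishurish

"guhishur" ends in -r. The stems ending in -r (pasdukir → depasdukirish, fulekor → defulekorish, pokumvur → depokumvurish) add de- … -ish around the stem.
The other patterns: stems ending in -f double the final consonant and add -eka; stems ending in -p or -u repeat the first consonant+vowel as a prefix.
So guhishur → deguhishurish.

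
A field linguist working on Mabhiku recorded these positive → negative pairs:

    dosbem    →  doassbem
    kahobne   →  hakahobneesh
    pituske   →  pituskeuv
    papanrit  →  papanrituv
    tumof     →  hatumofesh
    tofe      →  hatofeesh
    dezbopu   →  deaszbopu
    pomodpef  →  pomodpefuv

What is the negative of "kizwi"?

hakizwiesh

"kizwi" begins with k-. The one such stem in the data (kahobne → hakahobneesh) adds ha- … -esh around the stem, so the same rule applies.
The other patterns: stems beginning with d- insert -as- after the first vowel; stems beginning with p- add -uv.
So kizwi → hakizwiesh.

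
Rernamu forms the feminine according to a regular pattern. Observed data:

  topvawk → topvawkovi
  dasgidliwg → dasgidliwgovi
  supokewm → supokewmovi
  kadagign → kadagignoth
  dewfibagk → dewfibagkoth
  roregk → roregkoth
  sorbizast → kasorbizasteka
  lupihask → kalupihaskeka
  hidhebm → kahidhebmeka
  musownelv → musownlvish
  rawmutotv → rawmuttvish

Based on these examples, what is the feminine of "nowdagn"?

nowdagnoth

topvawk and dewfibagk both end in -k yet inflect differently (topvawkovi, dewfibagkoth), so the final letter is not what conditions the rule; the second-to-last letter is.
"nowdagn" has second-to-last letter 'g'. The stems whose second-to-last letter is 'g' (kadagign → kadagignoth, dewfibagk → dewfibagkoth, roregk → roregkoth) add -oth.
The other patterns: stems whose second-to-last letter is 'w' add -ovi; stems whose second-to-last letter is 'b' or 's' add ka- … -eka around the stem; stems whose second-to-last letter is 'l' or 't' delete the last vowel and add -ish.
So nowdagn → nowdagnoth.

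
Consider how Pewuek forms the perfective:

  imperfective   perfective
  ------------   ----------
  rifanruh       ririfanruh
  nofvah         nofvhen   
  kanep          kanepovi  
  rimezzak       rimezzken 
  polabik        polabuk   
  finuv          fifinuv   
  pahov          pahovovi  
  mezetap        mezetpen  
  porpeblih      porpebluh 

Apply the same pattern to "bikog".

finuv and pahov both end in -v yet inflect differently (fifinuv, pahovovi), so the final letter is not what conditions the rule; the last vowel is.
"bikog" has last vowel 'o'. The one such stem in the data (pahov → pahovovi) adds -ovi, so the same rule applies.
So bikog → bikogovi.

bikogovi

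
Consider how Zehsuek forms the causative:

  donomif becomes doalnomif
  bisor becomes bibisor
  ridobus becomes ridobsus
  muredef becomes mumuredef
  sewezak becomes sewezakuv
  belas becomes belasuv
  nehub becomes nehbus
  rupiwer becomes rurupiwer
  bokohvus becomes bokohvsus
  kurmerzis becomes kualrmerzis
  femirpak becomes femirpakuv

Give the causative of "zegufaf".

kurmerzis and ridobus both end in -s yet inflect differently (kualrmerzis, ridobsus), so the final letter is not what conditions the rule; the last vowel is.
"zegufaf" has last vowel 'a'. The stems whose last vowel is 'a' (femirpak → femirpakuv, sewezak → sewezakuv, belas → belasuv) add -uv.
So zegufaf → zegufafuv.

zegufafuv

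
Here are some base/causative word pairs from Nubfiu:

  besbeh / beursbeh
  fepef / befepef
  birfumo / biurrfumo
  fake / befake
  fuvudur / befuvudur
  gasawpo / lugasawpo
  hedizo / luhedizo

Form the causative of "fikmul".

befikmul

"fikmul" begins with f-. The stems beginning with f- (fepef → befepef, fuvudur → befuvudur, fake → befake) add the prefix be-.
So fikmul → befikmul.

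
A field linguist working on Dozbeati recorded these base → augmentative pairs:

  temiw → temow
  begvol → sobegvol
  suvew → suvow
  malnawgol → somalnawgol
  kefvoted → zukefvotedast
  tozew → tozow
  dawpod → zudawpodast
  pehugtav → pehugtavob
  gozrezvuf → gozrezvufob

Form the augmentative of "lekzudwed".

suvew and kefvoted both have last vowel 'e' yet inflect differently (suvow, zukefvotedast), so the last vowel is not what conditions the rule; the final letter is.
"lekzudwed" ends in -d. The stems ending in -d (dawpod → zudawpodast, kefvoted → zukefvotedast) add zu- … -ast around the stem.
So lekzudwed → zulekzudwedast.

zulekzudwedast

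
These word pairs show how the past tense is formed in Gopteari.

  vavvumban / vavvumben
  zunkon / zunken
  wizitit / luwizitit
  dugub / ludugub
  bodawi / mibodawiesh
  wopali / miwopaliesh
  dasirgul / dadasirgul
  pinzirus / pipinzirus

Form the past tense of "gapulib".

lugapulib

"gapulib" ends in -b. The one such stem in the data (dugub → ludugub) adds the prefix lu-, so the same rule applies.
So gapulib → lugapulib.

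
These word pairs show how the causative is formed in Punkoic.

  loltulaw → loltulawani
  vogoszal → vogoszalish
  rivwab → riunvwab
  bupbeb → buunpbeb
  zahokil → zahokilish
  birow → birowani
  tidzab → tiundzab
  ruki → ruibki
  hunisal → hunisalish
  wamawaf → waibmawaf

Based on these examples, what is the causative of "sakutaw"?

sakutawani

hunisal and tidzab both have last vowel 'a' yet inflect differently (hunisalish, tiundzab), so the last vowel is not what conditions the rule; the final letter is.
"sakutaw" ends in -w. The stems ending in -w (birow → birowani, loltulaw → loltulawani) add -ani.
So sakutaw → sakutawani.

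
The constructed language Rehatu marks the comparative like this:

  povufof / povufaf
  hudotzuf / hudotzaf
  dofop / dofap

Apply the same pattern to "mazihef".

mazihaf

Every pair shown (povufof → povufaf, hudotzuf → hudotzaf, dofop → dofap) follows the same rule: change the last vowel to 'a'.
So mazihef → mazihaf.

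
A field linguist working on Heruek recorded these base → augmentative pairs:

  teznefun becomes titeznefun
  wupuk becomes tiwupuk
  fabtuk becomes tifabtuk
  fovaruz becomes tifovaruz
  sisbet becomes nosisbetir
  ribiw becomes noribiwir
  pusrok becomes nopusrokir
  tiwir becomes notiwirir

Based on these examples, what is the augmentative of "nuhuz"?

tinuhuz

"nuhuz" has last vowel 'u'. The stems whose last vowel is 'u' (teznefun → titeznefun, wupuk → tiwupuk, fabtuk → tifabtuk) add the prefix ti-.
So nuhuz → tinuhuz.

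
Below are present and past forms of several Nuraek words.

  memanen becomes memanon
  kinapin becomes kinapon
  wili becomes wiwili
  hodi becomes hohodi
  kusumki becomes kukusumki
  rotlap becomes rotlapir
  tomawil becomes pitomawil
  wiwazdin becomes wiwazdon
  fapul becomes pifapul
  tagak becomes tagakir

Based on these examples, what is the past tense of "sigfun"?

"sigfun" ends in -n. The stems ending in -n (kinapin → kinapon, wiwazdin → wiwazdon, memanen → memanon) change the last vowel to 'o'.
So sigfun → sigfon.

sigfon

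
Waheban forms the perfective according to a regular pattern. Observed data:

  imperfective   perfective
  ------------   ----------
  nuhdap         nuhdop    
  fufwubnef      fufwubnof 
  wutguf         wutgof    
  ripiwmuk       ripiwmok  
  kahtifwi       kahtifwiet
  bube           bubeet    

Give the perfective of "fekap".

fekop

"fekap" ends in a consonant. The stems ending in a consonant (nuhdap → nuhdop, fufwubnef → fufwubnof, wutguf → wutgof) change the last vowel to 'o'.
So fekap → fekop.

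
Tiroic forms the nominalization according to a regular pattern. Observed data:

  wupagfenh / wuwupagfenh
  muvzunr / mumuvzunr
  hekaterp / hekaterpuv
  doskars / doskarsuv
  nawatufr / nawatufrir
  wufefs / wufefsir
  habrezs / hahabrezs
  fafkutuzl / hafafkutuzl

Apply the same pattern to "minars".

muvzunr and nawatufr both end in -r yet inflect differently (mumuvzunr, nawatufrir), so the final letter is not what conditions the rule; the second-to-last letter is.
"minars" has second-to-last letter 'r'. The stems whose second-to-last letter is 'r' (hekaterp → hekaterpuv, doskars → doskarsuv) add -uv.
The other patterns: stems whose second-to-last letter is 'n' repeat the first consonant+vowel as a prefix; stems whose second-to-last letter is 'f' add -ir; stems whose second-to-last letter is 'z' add the prefix ha-.
So minars → minarsuv.

minarsuv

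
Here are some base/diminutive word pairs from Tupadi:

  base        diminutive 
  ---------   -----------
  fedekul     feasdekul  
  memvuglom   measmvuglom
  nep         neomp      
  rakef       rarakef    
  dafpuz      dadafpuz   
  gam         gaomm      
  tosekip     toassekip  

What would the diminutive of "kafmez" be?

kakafmez

nep and tosekip both end in -p yet inflect differently (neomp, toassekip), so the final letter is not what conditions the rule; the number of vowels is.
"kafmez" has 2 vowels. The stems with 2 vowels (dafpuz → dadafpuz, rakef → rarakef) repeat the first consonant+vowel as a prefix.
So kafmez → kakafmez.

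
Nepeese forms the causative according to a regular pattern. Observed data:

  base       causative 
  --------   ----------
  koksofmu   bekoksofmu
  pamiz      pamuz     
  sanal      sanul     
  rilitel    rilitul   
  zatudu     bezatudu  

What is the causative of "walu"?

koksofmu and rilitel both have 3 vowels yet inflect differently (bekoksofmu, rilitul), so the number of vowels is not what conditions the rule; the final letter is.
"walu" ends in -u. The stems ending in -u (koksofmu → bekoksofmu, zatudu → bezatudu) add the prefix be-.
So walu → bewalu.

bewalu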